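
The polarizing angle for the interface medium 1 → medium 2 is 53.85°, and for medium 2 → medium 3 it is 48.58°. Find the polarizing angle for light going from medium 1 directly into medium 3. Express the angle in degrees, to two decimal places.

θ_B ≈ 57.20°

Each Brewster angle gives a ratio: n₂/n₁ = tan 53.85° = 1.3688, n₃/n₂ = tan 48.58° = 1.1335.
So n₃/n₁ = (n₂/n₁)(n₃/n₂) = 1.3688 × 1.1335 = 1.5515.
θ_B(1→3) = arctan(1.5515) = 57.20°.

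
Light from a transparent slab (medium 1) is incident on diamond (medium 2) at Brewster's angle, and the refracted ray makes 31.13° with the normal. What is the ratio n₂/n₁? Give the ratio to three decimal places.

At Brewster incidence θ_B = 90° − θ_t = 90° − 31.13° = 58.87°.
Then n₂/n₁ = tan θ_B = tan 58.87° = 1.656.

n₂/n₁ ≈ 1.656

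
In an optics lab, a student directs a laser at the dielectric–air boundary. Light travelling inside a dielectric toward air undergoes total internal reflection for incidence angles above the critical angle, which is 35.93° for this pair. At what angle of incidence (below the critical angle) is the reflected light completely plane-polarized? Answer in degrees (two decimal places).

θ_B ≈ 30.40°

sin θ_c = n₂/n₁, so n₂/n₁ = sin 35.93° = 0.5868.
Brewster: tan θ_B = n₂/n₁ = 0.5868.
θ_B = arctan(0.5868) = 30.40°.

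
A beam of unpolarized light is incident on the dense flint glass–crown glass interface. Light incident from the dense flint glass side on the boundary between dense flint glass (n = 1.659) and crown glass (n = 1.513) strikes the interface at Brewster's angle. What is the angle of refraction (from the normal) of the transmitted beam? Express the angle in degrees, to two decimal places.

θ_t ≈ 47.64°

θ_B = arctan(n₂/n₁) = arctan(1.513/1.659) = 42.36°.
At Brewster's angle the reflected and refracted rays are perpendicular, so θ_t = 90° − θ_B = 90° − 42.36° = 47.64°.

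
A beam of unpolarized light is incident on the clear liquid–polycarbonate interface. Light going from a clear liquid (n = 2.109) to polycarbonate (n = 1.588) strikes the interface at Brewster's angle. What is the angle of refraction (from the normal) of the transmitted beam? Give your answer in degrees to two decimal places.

θ_t ≈ 53.02°

tan θ_B = n₂/n₁ = 1.588/2.109 = 0.7530, so θ_B = 36.98°.
The refracted ray is perpendicular to the reflected ray, so θ_t = 90° − θ_B = 53.02°.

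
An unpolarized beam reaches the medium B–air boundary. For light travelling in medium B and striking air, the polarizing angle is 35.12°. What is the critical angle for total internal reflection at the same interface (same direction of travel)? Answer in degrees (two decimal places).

θ_c ≈ 44.70°

n₂/n₁ = tan 35.12° = 0.7033; the critical angle satisfies sin θ_c = n₂/n₁.
θ_c = arcsin(0.7033) = 44.70°.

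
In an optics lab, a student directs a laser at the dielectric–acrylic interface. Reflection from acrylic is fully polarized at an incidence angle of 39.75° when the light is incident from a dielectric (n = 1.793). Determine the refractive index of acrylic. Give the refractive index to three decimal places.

Brewster's law: tan θ_B = n₂/n₁ (light incident in a dielectric, refracted into acrylic).
n₂ = n₁ tan θ_B = 1.793 × tan 39.75° = 1.491.

n ≈ 1.491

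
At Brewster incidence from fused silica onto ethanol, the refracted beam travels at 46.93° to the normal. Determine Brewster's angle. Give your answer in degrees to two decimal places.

Since the reflected and refracted rays are at right angles at the polarizing angle, θ_B + θ_t = 90°.
So θ_B = 90° − θ_t = 90° − 46.93° = 43.07°.

θ_B ≈ 43.07°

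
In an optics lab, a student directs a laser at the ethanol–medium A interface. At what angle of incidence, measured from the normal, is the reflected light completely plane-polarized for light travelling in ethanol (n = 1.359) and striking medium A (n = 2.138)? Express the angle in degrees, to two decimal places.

θ_B ≈ 57.56°

tan θ_B = n₂/n₁ = 2.138/1.359 = 1.5732.
θ_B = arctan(1.5732) = 57.56°.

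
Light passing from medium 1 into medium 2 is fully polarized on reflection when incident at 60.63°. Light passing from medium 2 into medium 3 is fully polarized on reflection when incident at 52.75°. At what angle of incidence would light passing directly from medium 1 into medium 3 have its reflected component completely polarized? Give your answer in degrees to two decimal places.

θ_B ≈ 66.83°

tan θ_B(1→2) = n₂/n₁ = tan 60.63° = 1.7769.
tan θ_B(2→3) = n₃/n₂ = tan 52.75° = 1.3151.
Multiplying, n₃/n₁ = 1.7769 × 1.3151 = 2.3367, and θ_B(1→3) = arctan 2.3367 = 66.83°.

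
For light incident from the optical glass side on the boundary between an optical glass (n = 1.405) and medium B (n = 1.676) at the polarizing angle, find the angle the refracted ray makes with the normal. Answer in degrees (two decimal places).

θ_t ≈ 39.97°

First find Brewster's angle: tan θ_B = 1.676/1.405 = 1.1929, giving θ_B = 50.03°.
Since θ_B + θ_t = 90° at Brewster incidence, θ_t = 90° − 50.03° = 39.97°.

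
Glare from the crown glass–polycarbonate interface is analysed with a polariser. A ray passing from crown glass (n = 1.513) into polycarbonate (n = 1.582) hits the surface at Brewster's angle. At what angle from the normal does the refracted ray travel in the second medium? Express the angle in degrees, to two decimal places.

θ_t ≈ 43.72°

First find Brewster's angle: tan θ_B = 1.582/1.513 = 1.0456, giving θ_B = 46.28°.
The refracted ray is perpendicular to the reflected ray, so θ_t = 90° − θ_B = 43.72°.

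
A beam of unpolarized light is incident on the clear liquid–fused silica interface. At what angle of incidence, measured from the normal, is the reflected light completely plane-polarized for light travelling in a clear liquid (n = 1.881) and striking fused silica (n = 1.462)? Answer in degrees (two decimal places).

θ_B ≈ 37.86°

The reflected p-component vanishes when tan θ_B = n₂/n₁.
Here n₂/n₁ = 1.462/1.881 = 0.7772, and Brewster's law gives tan θ_B = n₂/n₁. Taking the arctangent, θ_B = 37.86°.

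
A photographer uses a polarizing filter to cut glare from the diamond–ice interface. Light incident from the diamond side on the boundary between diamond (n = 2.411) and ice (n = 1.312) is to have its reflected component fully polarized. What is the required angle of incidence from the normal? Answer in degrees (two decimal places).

θ_B ≈ 28.55°

tan θ_B = n₂/n₁ = 1.312/2.411 = 0.5442.
So θ_B = arctan 0.5442 = 28.55°.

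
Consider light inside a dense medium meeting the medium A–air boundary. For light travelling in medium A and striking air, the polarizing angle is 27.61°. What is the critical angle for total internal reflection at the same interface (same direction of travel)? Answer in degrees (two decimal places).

θ_c ≈ 31.53°

From Brewster, n₂/n₁ = tan θ_B = tan 27.61° = 0.5230.
Then sin θ_c = n₂/n₁ = 0.5230, so θ_c = arcsin 0.5230 = 31.53°.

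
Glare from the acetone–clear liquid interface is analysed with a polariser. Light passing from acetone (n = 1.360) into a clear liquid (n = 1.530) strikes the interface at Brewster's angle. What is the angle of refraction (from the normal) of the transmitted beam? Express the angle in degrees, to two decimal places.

θ_t ≈ 41.63°

First find Brewster's angle: tan θ_B = 1.530/1.360 = 1.1250, giving θ_B = 48.37°.
The refracted ray is perpendicular to the reflected ray, so θ_t = 90° − θ_B = 41.63°.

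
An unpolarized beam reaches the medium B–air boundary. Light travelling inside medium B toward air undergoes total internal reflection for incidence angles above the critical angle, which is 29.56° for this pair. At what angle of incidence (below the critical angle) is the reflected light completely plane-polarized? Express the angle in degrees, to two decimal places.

At the critical angle sin θ_c = n₂/n₁, giving n₂/n₁ = sin 29.56° = 0.4933.
Then tan θ_B = n₂/n₁ = 0.4933, so θ_B = arctan 0.4933 = 26.26°.

θ_B ≈ 26.26°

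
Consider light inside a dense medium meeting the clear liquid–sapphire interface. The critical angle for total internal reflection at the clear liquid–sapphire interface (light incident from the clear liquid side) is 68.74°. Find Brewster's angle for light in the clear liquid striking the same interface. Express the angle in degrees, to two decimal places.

n₂/n₁ = sin θ_c = sin 68.74° = 0.9319.
tan θ_B equals the same ratio, so θ_B = arctan(0.9319) = 42.98°.

θ_B ≈ 42.98°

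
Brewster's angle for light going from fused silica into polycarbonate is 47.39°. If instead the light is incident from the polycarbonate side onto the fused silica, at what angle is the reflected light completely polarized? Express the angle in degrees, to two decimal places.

θ_B' ≈ 42.61°

tan θ_B' = n₁/n₂ = 1/tan θ_B, so θ_B' = 90° − θ_B.
θ_B' = 90° − 47.39° = 42.61°.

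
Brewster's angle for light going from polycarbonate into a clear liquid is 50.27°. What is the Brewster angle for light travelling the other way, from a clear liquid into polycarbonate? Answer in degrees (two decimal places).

Reversing the direction swaps n₁ and n₂, so tan θ_B' = 1/tan θ_B and θ_B' = 90° − θ_B.
Hence θ_B' = 90° − 50.27° = 39.73°.

θ_B' ≈ 39.73°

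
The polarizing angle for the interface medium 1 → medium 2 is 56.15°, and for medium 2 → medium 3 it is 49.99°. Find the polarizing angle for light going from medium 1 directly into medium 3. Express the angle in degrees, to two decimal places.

Each Brewster angle gives a ratio: n₂/n₁ = tan 56.15° = 1.4910, n₃/n₂ = tan 49.99° = 1.1913.
n₃/n₁ = 1.7762. Then tan θ_B(1→3) = n₃/n₁, so θ_B(1→3) = arctan(1.7762) = 60.62°.

θ_B ≈ 60.62°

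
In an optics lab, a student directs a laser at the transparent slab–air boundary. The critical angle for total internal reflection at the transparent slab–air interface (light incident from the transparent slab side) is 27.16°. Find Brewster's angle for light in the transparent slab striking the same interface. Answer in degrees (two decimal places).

θ_B ≈ 24.54°

sin θ_c = n₂/n₁, so n₂/n₁ = sin 27.16° = 0.4565.
Brewster: tan θ_B = n₂/n₁ = 0.4565.
θ_B = arctan(0.4565) = 24.54°.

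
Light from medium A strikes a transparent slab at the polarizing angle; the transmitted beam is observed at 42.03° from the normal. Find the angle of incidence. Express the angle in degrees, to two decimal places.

Since the reflected and refracted rays are at right angles at the polarizing angle, θ_B + θ_t = 90°.
So θ_B = 90° − θ_t = 90° − 42.03° = 47.97°.

θ_B ≈ 47.97°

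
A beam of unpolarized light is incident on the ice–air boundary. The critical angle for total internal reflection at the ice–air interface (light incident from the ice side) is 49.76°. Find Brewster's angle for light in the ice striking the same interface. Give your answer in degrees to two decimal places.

sin θ_c = n₂/n₁, so n₂/n₁ = sin 49.76° = 0.7633.
Brewster: tan θ_B = n₂/n₁ = 0.7633.
θ_B = arctan(0.7633) = 37.36°.

θ_B ≈ 37.36°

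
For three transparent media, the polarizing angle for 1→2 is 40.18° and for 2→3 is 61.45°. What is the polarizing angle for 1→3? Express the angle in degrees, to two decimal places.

θ_B ≈ 57.21°

Each Brewster angle gives a ratio: n₂/n₁ = tan 40.18° = 0.8445, n₃/n₂ = tan 61.45° = 1.8379.
n₃/n₁ = 1.5521. Then tan θ_B(1→3) = n₃/n₁, so θ_B(1→3) = arctan(1.5521) = 57.21°.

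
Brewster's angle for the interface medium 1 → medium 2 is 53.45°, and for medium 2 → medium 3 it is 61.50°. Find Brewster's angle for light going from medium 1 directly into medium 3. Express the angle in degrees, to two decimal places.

n₂/n₁ = tan 53.45° = 1.3490 and n₃/n₂ = tan 61.50° = 1.8418.
Multiplying, n₃/n₁ = 1.3490 × 1.8418 = 2.4845, and θ_B(1→3) = arctan 2.4845 = 68.08°.

θ_B ≈ 68.08°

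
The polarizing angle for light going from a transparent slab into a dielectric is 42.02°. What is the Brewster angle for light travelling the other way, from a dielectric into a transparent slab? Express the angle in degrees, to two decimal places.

θ_B' ≈ 47.98°

The two Brewster angles are complementary: θ_B' = 90° − θ_B = 90° − 42.02° = 47.98°.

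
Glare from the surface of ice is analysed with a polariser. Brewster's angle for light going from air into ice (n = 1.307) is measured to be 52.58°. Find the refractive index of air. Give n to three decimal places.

n ≈ 1.000

At Brewster's angle, tan θ_B = n₂/n₁ with n₁ on the incident side (air) and n₂ on the transmitted side (ice).
n₁ = n₂ / tan θ_B = 1.307 / tan 52.58° = 1.000.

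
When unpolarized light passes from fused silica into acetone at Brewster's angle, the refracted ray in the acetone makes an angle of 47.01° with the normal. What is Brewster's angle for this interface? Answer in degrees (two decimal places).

Since the reflected and refracted rays are at right angles at the polarizing angle, θ_B + θ_t = 90°.
θ_B = 90° − 47.01° = 42.99°.

θ_B ≈ 42.99°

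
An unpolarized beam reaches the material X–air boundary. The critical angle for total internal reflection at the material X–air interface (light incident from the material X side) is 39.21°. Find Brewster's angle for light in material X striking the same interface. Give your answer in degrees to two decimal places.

θ_B ≈ 32.30°

At the critical angle sin θ_c = n₂/n₁, giving n₂/n₁ = sin 39.21° = 0.6322.
Then tan θ_B = n₂/n₁ = 0.6322, so θ_B = arctan 0.6322 = 32.30°.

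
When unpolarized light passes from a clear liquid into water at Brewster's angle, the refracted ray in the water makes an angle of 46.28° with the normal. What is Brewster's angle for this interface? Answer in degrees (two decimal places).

At Brewster's angle the reflected and refracted rays are perpendicular, so θ_B + θ_t = 90°.
θ_B = 90° − 46.28° = 43.72°.

θ_B ≈ 43.72°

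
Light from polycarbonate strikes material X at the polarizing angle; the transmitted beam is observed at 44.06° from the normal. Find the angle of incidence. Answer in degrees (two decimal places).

At Brewster's angle the reflected and refracted rays are perpendicular, so θ_B + θ_t = 90°.
θ_B = 90° − 44.06° = 45.94°.

θ_B ≈ 45.94°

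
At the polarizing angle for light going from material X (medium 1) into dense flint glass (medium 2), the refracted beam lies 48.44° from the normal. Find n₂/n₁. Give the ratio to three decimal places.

θ_B + θ_t = 90°, so θ_B = 90° − 48.44° = 41.56°.
tan θ_B = n₂/n₁, so n₂/n₁ = tan 41.56° = 0.887.

n₂/n₁ ≈ 0.887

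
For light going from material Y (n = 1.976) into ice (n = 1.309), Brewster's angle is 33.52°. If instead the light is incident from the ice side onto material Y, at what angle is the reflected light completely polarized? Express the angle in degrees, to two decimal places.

tan θ_B' = n₁/n₂ = 1/tan θ_B, so θ_B' = 90° − θ_B.
θ_B' = 90° − 33.52° = 56.48°.

θ_B' ≈ 56.48°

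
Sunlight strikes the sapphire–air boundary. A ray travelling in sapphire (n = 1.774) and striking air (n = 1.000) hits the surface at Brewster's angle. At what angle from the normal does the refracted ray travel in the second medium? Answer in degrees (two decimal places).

First find Brewster's angle: tan θ_B = 1.000/1.774 = 0.5637, giving θ_B = 29.41°.
Since θ_B + θ_t = 90° at Brewster incidence, θ_t = 90° − 29.41° = 60.59°.

θ_t ≈ 60.59°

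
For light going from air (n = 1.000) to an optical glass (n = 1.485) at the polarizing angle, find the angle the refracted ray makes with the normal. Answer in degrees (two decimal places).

θ_t ≈ 33.96°

θ_B = arctan(n₂/n₁) = arctan(1.485/1.000) = 56.04°.
The refracted ray is perpendicular to the reflected ray, so θ_t = 90° − θ_B = 33.96°.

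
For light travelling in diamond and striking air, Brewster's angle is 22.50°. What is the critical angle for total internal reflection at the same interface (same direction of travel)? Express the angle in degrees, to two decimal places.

n₂/n₁ = tan 22.50° = 0.4142; the critical angle satisfies sin θ_c = n₂/n₁.
θ_c = arcsin(0.4142) = 24.47°.

θ_c ≈ 24.47°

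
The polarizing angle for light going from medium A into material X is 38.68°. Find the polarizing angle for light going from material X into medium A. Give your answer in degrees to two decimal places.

tan θ_B' = n₁/n₂ = 1/tan θ_B, so θ_B' = 90° − θ_B.
θ_B' = 90° − 38.68° = 51.32°.

θ_B' ≈ 51.32°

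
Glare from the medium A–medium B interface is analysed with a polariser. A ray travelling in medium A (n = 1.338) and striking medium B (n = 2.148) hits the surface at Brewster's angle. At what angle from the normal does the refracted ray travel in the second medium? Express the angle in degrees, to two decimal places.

First find Brewster's angle: tan θ_B = 2.148/1.338 = 1.6054, giving θ_B = 58.08°.
Since θ_B + θ_t = 90° at Brewster incidence, θ_t = 90° − 58.08° = 31.92°.

θ_t ≈ 31.92°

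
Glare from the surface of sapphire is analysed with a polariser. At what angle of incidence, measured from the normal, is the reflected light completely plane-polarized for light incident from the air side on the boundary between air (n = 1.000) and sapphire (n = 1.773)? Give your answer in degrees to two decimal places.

tan θ_B = n₂/n₁ = 1.773/1.000 = 1.7730.
So θ_B = arctan 1.7730 = 60.58°.

θ_B ≈ 60.58°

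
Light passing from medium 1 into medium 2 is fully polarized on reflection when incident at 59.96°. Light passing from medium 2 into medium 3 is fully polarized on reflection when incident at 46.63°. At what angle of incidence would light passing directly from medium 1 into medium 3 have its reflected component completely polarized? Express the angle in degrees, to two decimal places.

n₂/n₁ = tan 59.96° = 1.7293 and n₃/n₂ = tan 46.63° = 1.0586.
So n₃/n₁ = (n₂/n₁)(n₃/n₂) = 1.7293 × 1.0586 = 1.8306.
θ_B(1→3) = arctan(1.8306) = 61.35°.

θ_B ≈ 61.35°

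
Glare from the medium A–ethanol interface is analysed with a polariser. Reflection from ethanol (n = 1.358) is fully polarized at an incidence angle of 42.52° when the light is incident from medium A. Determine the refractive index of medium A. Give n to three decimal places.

n ≈ 1.481

Brewster's law: tan θ_B = n₂/n₁ (light incident in medium A, refracted into ethanol).
n₁ = n₂ / tan θ_B = 1.358 / tan 42.52° = 1.481.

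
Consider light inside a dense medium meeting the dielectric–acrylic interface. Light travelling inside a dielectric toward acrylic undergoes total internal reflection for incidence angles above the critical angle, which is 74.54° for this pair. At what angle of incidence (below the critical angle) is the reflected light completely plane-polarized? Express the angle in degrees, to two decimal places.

At the critical angle sin θ_c = n₂/n₁, giving n₂/n₁ = sin 74.54° = 0.9638.
Then tan θ_B = n₂/n₁ = 0.9638, so θ_B = arctan 0.9638 = 43.94°.

θ_B ≈ 43.94°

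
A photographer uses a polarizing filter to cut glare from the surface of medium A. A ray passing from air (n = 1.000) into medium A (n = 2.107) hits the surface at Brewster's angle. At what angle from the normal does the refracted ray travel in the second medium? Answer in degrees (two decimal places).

First find Brewster's angle: tan θ_B = 2.107/1.000 = 2.1070, giving θ_B = 64.61°.
The refracted ray is perpendicular to the reflected ray, so θ_t = 90° − θ_B = 25.39°.

θ_t ≈ 25.39°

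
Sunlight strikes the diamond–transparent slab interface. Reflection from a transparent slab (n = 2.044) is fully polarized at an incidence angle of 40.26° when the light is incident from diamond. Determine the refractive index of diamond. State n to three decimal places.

At Brewster's angle, tan θ_B = n₂/n₁ with n₁ on the incident side (diamond) and n₂ on the transmitted side (a transparent slab).
n₁ = n₂ / tan θ_B = 2.044 / tan 40.26° = 2.414.

n ≈ 2.414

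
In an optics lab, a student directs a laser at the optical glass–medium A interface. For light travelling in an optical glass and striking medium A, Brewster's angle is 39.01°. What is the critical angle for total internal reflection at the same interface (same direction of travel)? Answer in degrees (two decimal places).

tan θ_B = n₂/n₁ = tan 39.01° = 0.8101.
Total internal reflection: sin θ_c = n₂/n₁ = 0.8101.
θ_c = arcsin(0.8101) = 54.10°.

θ_c ≈ 54.10°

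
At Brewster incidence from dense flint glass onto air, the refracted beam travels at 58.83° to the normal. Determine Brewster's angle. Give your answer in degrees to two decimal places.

At Brewster's angle the reflected and refracted rays are perpendicular, so θ_B + θ_t = 90°.
θ_B = 90° − 58.83° = 31.17°.

θ_B ≈ 31.17°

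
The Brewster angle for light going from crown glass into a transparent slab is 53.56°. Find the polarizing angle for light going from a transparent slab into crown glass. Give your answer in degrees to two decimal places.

The two Brewster angles are complementary: θ_B' = 90° − θ_B = 90° − 53.56° = 36.44°.

θ_B' ≈ 36.44°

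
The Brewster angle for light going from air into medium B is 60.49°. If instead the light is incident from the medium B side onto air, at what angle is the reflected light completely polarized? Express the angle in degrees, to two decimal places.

θ_B' ≈ 29.51°

tan θ_B' = n₁/n₂ = 1/tan θ_B, so θ_B' = 90° − θ_B.
θ_B' = 90° − 60.49° = 29.51°.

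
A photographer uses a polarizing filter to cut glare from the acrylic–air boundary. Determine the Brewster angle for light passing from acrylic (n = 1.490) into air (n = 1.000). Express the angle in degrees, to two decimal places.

θ_B ≈ 33.87°

Here n₂/n₁ = 1.000/1.490 = 0.6711, and Brewster's law gives tan θ_B = n₂/n₁.
So θ_B = arctan 0.6711 = 33.87°.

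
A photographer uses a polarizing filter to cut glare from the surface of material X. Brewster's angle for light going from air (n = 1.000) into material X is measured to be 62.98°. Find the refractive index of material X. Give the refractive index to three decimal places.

Full polarization of the reflected beam means tan θ_B = n₂/n₁, where n₁ is the incident medium (air).
n₂ = n₁ tan θ_B = 1.000 × tan 62.98° = 1.961.

n ≈ 1.961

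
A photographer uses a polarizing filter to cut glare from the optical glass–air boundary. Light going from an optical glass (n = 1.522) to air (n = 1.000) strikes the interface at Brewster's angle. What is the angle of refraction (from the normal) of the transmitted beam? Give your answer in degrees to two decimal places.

tan θ_B = n₂/n₁ = 1.000/1.522 = 0.6570, so θ_B = 33.31°.
Since θ_B + θ_t = 90° at Brewster incidence, θ_t = 90° − 33.31° = 56.69°.

θ_t ≈ 56.69°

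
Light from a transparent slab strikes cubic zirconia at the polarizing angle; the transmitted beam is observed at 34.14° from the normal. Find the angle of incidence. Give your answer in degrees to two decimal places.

Since the reflected and refracted rays are at right angles at the polarizing angle, θ_B + θ_t = 90°.
So θ_B = 90° − θ_t = 90° − 34.14° = 55.86°.

θ_B ≈ 55.86°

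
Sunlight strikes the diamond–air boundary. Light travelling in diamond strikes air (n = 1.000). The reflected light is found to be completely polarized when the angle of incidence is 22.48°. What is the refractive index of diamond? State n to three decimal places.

At Brewster's angle, tan θ_B = n₂/n₁ with n₁ on the incident side (diamond) and n₂ on the transmitted side (air).
n₁ = n₂ / tan θ_B = 1.000 / tan 22.48° = 2.417.

n ≈ 2.417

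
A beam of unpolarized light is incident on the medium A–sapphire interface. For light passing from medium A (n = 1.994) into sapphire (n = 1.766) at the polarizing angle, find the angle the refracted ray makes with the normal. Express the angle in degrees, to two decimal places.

θ_t ≈ 48.47°

θ_B = arctan(n₂/n₁) = arctan(1.766/1.994) = 41.53°.
At Brewster's angle the reflected and refracted rays are perpendicular, so θ_t = 90° − θ_B = 90° − 41.53° = 48.47°.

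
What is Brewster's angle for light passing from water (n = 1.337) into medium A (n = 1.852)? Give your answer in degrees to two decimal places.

The reflected p-component vanishes when tan θ_B = n₂/n₁.
tan θ_B = n₂/n₁ = 1.852/1.337 = 1.3852.
θ_B = arctan(1.3852) = 54.17°.

θ_B ≈ 54.17°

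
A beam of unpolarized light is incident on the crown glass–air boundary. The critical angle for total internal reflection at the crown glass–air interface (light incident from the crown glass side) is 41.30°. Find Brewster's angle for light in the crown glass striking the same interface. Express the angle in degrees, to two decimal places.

sin θ_c = n₂/n₁, so n₂/n₁ = sin 41.30° = 0.6600.
Brewster: tan θ_B = n₂/n₁ = 0.6600.
θ_B = arctan(0.6600) = 33.42°.

θ_B ≈ 33.42°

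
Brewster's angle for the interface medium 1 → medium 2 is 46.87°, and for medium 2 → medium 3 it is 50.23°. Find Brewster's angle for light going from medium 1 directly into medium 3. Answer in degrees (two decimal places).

θ_B ≈ 52.06°

tan θ_B(1→2) = n₂/n₁ = tan 46.87° = 1.0675.
tan θ_B(2→3) = n₃/n₂ = tan 50.23° = 1.2015.
So n₃/n₁ = (n₂/n₁)(n₃/n₂) = 1.0675 × 1.2015 = 1.2826.
θ_B(1→3) = arctan(1.2826) = 52.06°.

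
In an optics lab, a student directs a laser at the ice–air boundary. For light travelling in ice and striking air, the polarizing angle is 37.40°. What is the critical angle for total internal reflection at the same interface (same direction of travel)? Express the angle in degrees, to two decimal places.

n₂/n₁ = tan 37.40° = 0.7646; the critical angle satisfies sin θ_c = n₂/n₁.
θ_c = arcsin(0.7646) = 49.87°.

θ_c ≈ 49.87°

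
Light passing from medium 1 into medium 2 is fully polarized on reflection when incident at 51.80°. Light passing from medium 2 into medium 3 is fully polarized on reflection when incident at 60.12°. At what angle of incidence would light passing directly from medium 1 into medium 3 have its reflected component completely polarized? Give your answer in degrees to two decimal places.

θ_B ≈ 65.67°

tan θ_B(1→2) = n₂/n₁ = tan 51.80° = 1.2708.
tan θ_B(2→3) = n₃/n₂ = tan 60.12° = 1.7405.
So n₃/n₁ = (n₂/n₁)(n₃/n₂) = 1.2708 × 1.7405 = 2.2117.
θ_B(1→3) = arctan(2.2117) = 65.67°.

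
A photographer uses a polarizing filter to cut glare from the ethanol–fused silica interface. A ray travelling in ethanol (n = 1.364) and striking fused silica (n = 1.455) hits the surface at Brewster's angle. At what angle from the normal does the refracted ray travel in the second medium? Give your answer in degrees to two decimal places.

θ_t ≈ 43.15°

θ_B = arctan(n₂/n₁) = arctan(1.455/1.364) = 46.85°.
At Brewster's angle the reflected and refracted rays are perpendicular, so θ_t = 90° − θ_B = 90° − 46.85° = 43.15°.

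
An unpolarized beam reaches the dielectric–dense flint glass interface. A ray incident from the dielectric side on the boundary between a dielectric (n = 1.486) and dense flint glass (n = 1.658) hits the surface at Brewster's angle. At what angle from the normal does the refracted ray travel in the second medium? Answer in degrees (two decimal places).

First find Brewster's angle: tan θ_B = 1.658/1.486 = 1.1157, giving θ_B = 48.13°.
At Brewster's angle the reflected and refracted rays are perpendicular, so θ_t = 90° − θ_B = 90° − 48.13° = 41.87°.

θ_t ≈ 41.87°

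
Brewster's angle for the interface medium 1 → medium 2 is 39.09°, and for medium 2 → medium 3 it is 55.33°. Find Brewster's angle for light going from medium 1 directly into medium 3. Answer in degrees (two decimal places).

θ_B ≈ 49.59°

tan θ_B(1→2) = n₂/n₁ = tan 39.09° = 0.8124.
tan θ_B(2→3) = n₃/n₂ = tan 55.33° = 1.4458.
Multiplying, n₃/n₁ = 0.8124 × 1.4458 = 1.1746, and θ_B(1→3) = arctan 1.1746 = 49.59°.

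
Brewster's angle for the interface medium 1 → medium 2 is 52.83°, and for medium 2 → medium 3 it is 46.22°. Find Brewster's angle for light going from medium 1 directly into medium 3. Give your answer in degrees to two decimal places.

n₂/n₁ = tan 52.83° = 1.3189 and n₃/n₂ = tan 46.22° = 1.0435.
n₃/n₁ = 1.3763. Then tan θ_B(1→3) = n₃/n₁, so θ_B(1→3) = arctan(1.3763) = 54.00°.

θ_B ≈ 54.00°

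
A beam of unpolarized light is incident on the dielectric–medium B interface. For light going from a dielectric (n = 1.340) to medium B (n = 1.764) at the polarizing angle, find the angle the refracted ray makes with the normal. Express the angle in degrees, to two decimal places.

θ_t ≈ 37.22°

tan θ_B = n₂/n₁ = 1.764/1.340 = 1.3164, so θ_B = 52.78°.
The refracted ray is perpendicular to the reflected ray, so θ_t = 90° − θ_B = 37.22°.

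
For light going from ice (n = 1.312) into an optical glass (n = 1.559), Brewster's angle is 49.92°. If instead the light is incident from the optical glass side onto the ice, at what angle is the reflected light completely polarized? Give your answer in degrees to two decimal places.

θ_B' ≈ 40.08°

Reversing the direction swaps n₁ and n₂, so tan θ_B' = 1/tan θ_B and θ_B' = 90° − θ_B.
Hence θ_B' = 90° − 49.92° = 40.08°.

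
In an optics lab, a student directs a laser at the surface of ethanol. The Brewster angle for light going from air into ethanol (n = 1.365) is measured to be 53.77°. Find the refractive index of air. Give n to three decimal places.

At the Brewster angle, tan θ_B = n₂/n₁ with n₁ on the incident side (air) and n₂ on the transmitted side (ethanol).
n₁ = n₂ / tan θ_B = 1.365 / tan 53.77° = 1.000.

n ≈ 1.000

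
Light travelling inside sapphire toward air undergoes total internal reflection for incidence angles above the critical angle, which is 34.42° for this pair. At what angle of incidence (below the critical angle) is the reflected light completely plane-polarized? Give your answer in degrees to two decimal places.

θ_B ≈ 29.48°

sin θ_c = n₂/n₁, so n₂/n₁ = sin 34.42° = 0.5653.
Brewster: tan θ_B = n₂/n₁ = 0.5653.
θ_B = arctan(0.5653) = 29.48°.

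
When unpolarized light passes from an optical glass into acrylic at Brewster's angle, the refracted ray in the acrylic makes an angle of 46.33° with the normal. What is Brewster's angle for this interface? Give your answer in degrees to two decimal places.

θ_B ≈ 43.67°

Brewster's condition makes the reflected and refracted beams perpendicular: θ_B + θ_t = 90°.
θ_B = 90° − 46.33° = 43.67°.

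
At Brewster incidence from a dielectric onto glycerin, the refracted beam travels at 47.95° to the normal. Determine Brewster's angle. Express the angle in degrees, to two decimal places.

Brewster's condition makes the reflected and refracted beams perpendicular: θ_B + θ_t = 90°.
So θ_B = 90° − θ_t = 90° − 47.95° = 42.05°.

θ_B ≈ 42.05°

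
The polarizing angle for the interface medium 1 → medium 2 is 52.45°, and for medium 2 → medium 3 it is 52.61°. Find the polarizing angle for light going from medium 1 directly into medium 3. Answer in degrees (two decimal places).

Each Brewster angle gives a ratio: n₂/n₁ = tan 52.45° = 1.3009, n₃/n₂ = tan 52.61° = 1.3084.
Multiplying, n₃/n₁ = 1.3009 × 1.3084 = 1.7021, and θ_B(1→3) = arctan 1.7021 = 59.57°.

θ_B ≈ 59.57°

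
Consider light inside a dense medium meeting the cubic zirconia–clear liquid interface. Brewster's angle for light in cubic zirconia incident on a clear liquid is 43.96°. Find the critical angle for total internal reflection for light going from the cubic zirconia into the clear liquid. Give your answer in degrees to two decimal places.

n₂/n₁ = tan 43.96° = 0.9643; the critical angle satisfies sin θ_c = n₂/n₁.
θ_c = arcsin(0.9643) = 74.65°.

θ_c ≈ 74.65°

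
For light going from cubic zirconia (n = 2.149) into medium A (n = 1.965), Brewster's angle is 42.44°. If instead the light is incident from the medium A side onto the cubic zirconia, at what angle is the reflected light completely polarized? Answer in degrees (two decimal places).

θ_B' ≈ 47.56°

The two Brewster angles are complementary: θ_B' = 90° − θ_B = 90° − 42.44° = 47.56°.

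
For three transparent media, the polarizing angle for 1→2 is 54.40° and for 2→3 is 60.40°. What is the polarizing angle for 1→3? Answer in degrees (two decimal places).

θ_B ≈ 67.87°

n₂/n₁ = tan 54.40° = 1.3968 and n₃/n₂ = tan 60.40° = 1.7603.
n₃/n₁ = 2.4588. Then tan θ_B(1→3) = n₃/n₁, so θ_B(1→3) = arctan(2.4588) = 67.87°.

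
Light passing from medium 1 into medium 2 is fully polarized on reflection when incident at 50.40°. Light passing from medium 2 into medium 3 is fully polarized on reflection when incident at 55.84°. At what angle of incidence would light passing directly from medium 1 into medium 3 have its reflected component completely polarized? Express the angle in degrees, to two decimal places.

tan θ_B(1→2) = n₂/n₁ = tan 50.40° = 1.2088.
tan θ_B(2→3) = n₃/n₂ = tan 55.84° = 1.4737.
So n₃/n₁ = (n₂/n₁)(n₃/n₂) = 1.2088 × 1.4737 = 1.7814.
θ_B(1→3) = arctan(1.7814) = 60.69°.

θ_B ≈ 60.69°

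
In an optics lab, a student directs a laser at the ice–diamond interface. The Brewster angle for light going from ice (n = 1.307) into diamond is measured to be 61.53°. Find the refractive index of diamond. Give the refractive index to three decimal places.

n ≈ 2.410

At the Brewster angle, tan θ_B = n₂/n₁ with n₁ on the incident side (ice) and n₂ on the transmitted side (diamond).
n₂ = n₁ tan θ_B = 1.307 × tan 61.53° = 2.410.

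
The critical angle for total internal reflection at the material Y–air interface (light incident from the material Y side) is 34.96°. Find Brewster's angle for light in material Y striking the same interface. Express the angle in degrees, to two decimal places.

θ_B ≈ 29.81°

n₂/n₁ = sin θ_c = sin 34.96° = 0.5730.
tan θ_B equals the same ratio, so θ_B = arctan(0.5730) = 29.81°.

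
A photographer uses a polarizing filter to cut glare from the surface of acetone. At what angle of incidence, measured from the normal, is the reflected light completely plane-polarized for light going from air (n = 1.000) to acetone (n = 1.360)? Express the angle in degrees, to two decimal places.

The reflected p-component vanishes when tan θ_B = n₂/n₁.
Brewster's condition: tan θ_B = n₂/n₁ = 1.360/1.000 = 1.3600.
So θ_B = arctan 1.3600 = 53.67°.

θ_B ≈ 53.67°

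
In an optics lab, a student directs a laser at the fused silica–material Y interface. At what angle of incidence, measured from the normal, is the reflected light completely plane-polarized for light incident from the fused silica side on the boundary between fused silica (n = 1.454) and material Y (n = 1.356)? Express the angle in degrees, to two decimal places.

At Brewster's angle the reflected and refracted rays are perpendicular, which with Snell's law gives tan θ_B = n₂/n₁.
Brewster's condition: tan θ_B = n₂/n₁ = 1.356/1.454 = 0.9326. Taking the arctangent, θ_B = 43.00°.

θ_B ≈ 43.00°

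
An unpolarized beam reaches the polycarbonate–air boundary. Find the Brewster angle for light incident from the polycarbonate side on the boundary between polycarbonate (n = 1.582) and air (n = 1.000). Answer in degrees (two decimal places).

Brewster's condition: tan θ_B = n₂/n₁ = 1.000/1.582 = 0.6321.
θ_B = arctan(0.6321) = 32.30°.

θ_B ≈ 32.30°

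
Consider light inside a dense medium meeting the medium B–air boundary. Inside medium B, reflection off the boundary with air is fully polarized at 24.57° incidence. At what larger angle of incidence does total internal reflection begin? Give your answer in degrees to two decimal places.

θ_c ≈ 27.21°

tan θ_B = n₂/n₁ = tan 24.57° = 0.4572.
Total internal reflection: sin θ_c = n₂/n₁ = 0.4572.
θ_c = arcsin(0.4572) = 27.21°.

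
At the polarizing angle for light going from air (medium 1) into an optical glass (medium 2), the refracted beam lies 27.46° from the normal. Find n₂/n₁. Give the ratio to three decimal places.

At Brewster incidence θ_B = 90° − θ_t = 90° − 27.46° = 62.54°.
tan θ_B = n₂/n₁, so n₂/n₁ = tan 62.54° = 1.924.

n₂/n₁ ≈ 1.924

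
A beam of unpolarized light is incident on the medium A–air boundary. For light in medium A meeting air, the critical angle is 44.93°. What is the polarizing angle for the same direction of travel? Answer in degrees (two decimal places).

At the critical angle sin θ_c = n₂/n₁, giving n₂/n₁ = sin 44.93° = 0.7062.
Then tan θ_B = n₂/n₁ = 0.7062, so θ_B = arctan 0.7062 = 35.23°.

θ_B ≈ 35.23°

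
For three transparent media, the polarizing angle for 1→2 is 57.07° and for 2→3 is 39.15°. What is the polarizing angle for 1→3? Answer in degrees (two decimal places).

n₂/n₁ = tan 57.07° = 1.5440 and n₃/n₂ = tan 39.15° = 0.8141.
Multiplying, n₃/n₁ = 1.5440 × 0.8141 = 1.2570, and θ_B(1→3) = arctan 1.2570 = 51.50°.

θ_B ≈ 51.50°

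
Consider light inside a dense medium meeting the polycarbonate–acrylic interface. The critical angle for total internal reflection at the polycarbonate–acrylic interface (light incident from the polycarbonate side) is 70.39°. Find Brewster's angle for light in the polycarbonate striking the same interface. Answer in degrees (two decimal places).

θ_B ≈ 43.29°

At the critical angle sin θ_c = n₂/n₁, giving n₂/n₁ = sin 70.39° = 0.9420.
Then tan θ_B = n₂/n₁ = 0.9420, so θ_B = arctan 0.9420 = 43.29°.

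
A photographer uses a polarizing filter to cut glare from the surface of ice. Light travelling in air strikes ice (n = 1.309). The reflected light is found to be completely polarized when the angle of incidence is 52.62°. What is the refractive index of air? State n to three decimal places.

At Brewster's angle, tan θ_B = n₂/n₁ with n₁ on the incident side (air) and n₂ on the transmitted side (ice).
n₁ = n₂ / tan θ_B = 1.309 / tan 52.62° = 1.000.

n ≈ 1.000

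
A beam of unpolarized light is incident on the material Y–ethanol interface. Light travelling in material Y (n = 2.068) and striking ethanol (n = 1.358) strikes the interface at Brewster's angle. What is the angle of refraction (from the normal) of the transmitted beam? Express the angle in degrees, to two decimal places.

θ_t ≈ 56.71°

First find Brewster's angle: tan θ_B = 1.358/2.068 = 0.6567, giving θ_B = 33.29°.
The refracted ray is perpendicular to the reflected ray, so θ_t = 90° − θ_B = 56.71°.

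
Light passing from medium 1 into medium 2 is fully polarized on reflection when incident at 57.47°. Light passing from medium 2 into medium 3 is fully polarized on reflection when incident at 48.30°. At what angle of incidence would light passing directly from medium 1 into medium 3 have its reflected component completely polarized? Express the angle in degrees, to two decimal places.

n₂/n₁ = tan 57.47° = 1.5679 and n₃/n₂ = tan 48.30° = 1.1224.
n₃/n₁ = 1.7597. Then tan θ_B(1→3) = n₃/n₁, so θ_B(1→3) = arctan(1.7597) = 60.39°.

θ_B ≈ 60.39°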